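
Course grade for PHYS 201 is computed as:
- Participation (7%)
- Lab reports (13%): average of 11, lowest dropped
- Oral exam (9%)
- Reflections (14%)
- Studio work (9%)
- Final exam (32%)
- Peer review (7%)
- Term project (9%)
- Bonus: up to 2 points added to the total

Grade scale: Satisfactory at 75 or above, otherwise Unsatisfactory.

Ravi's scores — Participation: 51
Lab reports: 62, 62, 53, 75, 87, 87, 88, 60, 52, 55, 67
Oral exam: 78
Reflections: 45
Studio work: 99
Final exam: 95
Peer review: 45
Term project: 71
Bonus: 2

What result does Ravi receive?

Satisfactory

Lab reports: drop 52 → average of remaining 10 = 696/10 = 69.6
Weighted total:
  Participation 51 × 0.07 = 3.57
  Lab reports 69.6 × 0.13 = 9.048
  Oral exam 78 × 0.09 = 7.02
  Reflections 45 × 0.14 = 6.3
  Studio work 99 × 0.09 = 8.91
  Final exam 95 × 0.32 = 30.4
  Peer review 45 × 0.07 = 3.15
  Term project 71 × 0.09 = 6.39
Sum = 74.788
Bonus: 74.788 + 2 = 76.788
76.788 ≥ 75 → Satisfactory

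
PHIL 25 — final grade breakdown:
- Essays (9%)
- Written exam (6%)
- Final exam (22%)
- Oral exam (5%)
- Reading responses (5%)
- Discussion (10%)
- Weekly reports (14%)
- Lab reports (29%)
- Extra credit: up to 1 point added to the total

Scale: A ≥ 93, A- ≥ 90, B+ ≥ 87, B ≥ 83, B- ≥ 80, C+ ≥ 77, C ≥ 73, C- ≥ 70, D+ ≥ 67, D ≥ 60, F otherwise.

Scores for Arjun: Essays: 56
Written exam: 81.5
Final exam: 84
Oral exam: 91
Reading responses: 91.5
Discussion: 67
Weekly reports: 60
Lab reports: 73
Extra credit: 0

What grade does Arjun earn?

C

Weighted total:
  Essays 56 × 0.09 = 5.04
  Written exam 81.5 × 0.06 = 4.89
  Final exam 84 × 0.22 = 18.48
  Oral exam 91 × 0.05 = 4.55
  Reading responses 91.5 × 0.05 = 4.575
  Discussion 67 × 0.1 = 6.7
  Weekly reports 60 × 0.14 = 8.4
  Lab reports 73 × 0.29 = 21.17
Sum = 73.805
Extra credit: 73.805 + 0 = 73.805
73.805 is ≥ 73 and < 77 → C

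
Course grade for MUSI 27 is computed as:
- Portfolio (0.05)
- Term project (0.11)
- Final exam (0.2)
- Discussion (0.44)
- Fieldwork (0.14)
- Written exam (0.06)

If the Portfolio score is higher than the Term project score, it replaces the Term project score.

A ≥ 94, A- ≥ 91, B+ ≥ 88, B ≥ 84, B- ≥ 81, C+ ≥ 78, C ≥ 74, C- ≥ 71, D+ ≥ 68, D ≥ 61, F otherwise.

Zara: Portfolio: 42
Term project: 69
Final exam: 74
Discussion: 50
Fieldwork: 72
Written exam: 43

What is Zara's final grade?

F

Portfolio (42) ≤ Term project (69), so Term project stays at 69.
Weighted total:
  Portfolio 42 × 0.05 = 2.1
  Term project 69 × 0.11 = 7.59
  Final exam 74 × 0.2 = 14.8
  Discussion 50 × 0.44 = 22
  Fieldwork 72 × 0.14 = 10.08
  Written exam 43 × 0.06 = 2.58
Sum = 59.15
59.15 < 61 → F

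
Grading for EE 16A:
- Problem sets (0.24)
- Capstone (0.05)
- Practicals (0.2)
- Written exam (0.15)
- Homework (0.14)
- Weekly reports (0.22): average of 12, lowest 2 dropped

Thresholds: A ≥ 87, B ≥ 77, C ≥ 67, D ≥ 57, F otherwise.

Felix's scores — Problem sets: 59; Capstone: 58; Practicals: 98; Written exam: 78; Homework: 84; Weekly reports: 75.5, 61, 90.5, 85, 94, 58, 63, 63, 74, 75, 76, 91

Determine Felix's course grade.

Weekly reports: drop 58, 61 → average of remaining 10 = 787/10 = 78.7
Weighted total:
  Problem sets 59 × 0.24 = 14.16
  Capstone 58 × 0.05 = 2.9
  Practicals 98 × 0.2 = 19.6
  Written exam 78 × 0.15 = 11.7
  Homework 84 × 0.14 = 11.76
  Weekly reports 78.7 × 0.22 = 17.314
Sum = 77.434
77.434 is ≥ 77 and < 87 → B

B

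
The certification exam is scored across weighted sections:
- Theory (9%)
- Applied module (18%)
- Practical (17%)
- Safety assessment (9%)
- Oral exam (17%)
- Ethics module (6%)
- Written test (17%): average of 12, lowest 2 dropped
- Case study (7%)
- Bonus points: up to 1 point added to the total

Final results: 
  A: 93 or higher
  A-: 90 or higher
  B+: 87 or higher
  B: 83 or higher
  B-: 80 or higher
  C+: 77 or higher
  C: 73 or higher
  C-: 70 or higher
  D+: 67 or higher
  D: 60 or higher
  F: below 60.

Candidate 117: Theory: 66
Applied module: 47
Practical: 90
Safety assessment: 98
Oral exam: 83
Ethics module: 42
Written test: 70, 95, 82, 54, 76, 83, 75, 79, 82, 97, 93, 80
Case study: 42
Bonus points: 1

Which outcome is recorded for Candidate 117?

Written test: drop 54, 70 → average of remaining 10 = 842/10 = 84.2
Weighted total:
  Theory 66 × 0.09 = 5.94
  Applied module 47 × 0.18 = 8.46
  Practical 90 × 0.17 = 15.3
  Safety assessment 98 × 0.09 = 8.82
  Oral exam 83 × 0.17 = 14.11
  Ethics module 42 × 0.06 = 2.52
  Written test 84.2 × 0.17 = 14.314
  Case study 42 × 0.07 = 2.94
Sum = 72.404
Bonus points: 72.404 + 1 = 73.404
73.404 is ≥ 73 and < 77 → C

C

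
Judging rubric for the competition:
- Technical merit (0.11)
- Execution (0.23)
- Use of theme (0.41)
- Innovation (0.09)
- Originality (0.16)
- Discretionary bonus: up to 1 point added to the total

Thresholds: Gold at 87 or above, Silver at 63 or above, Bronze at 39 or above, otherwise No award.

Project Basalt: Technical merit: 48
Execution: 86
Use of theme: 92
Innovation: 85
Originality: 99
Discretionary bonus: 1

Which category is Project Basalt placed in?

Gold

Weighted total:
  Technical merit 48 × 0.11 = 5.28
  Execution 86 × 0.23 = 19.78
  Use of theme 92 × 0.41 = 37.72
  Innovation 85 × 0.09 = 7.65
  Originality 99 × 0.16 = 15.84
Sum = 86.27
Discretionary bonus: 86.27 + 1 = 87.27
87.27 ≥ 87 → Gold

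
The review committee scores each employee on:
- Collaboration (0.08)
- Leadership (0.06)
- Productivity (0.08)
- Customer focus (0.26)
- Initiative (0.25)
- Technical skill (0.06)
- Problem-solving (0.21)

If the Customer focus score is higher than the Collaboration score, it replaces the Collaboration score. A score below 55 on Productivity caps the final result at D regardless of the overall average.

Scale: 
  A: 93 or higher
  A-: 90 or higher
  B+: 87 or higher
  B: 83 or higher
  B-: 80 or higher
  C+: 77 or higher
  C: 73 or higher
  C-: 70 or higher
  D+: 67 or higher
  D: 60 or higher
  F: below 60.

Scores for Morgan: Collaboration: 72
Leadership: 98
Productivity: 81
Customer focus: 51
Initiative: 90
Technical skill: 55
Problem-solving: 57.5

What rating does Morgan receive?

D+

Customer focus (51) ≤ Collaboration (72), so Collaboration stays at 72.
Productivity score 81 ≥ 55: minimum met.
Weighted total:
  Collaboration 72 × 0.08 = 5.76
  Leadership 98 × 0.06 = 5.88
  Productivity 81 × 0.08 = 6.48
  Customer focus 51 × 0.26 = 13.26
  Initiative 90 × 0.25 = 22.5
  Technical skill 55 × 0.06 = 3.3
  Problem-solving 57.5 × 0.21 = 12.075
Sum = 69.255
69.255 is ≥ 67 and < 70 → D+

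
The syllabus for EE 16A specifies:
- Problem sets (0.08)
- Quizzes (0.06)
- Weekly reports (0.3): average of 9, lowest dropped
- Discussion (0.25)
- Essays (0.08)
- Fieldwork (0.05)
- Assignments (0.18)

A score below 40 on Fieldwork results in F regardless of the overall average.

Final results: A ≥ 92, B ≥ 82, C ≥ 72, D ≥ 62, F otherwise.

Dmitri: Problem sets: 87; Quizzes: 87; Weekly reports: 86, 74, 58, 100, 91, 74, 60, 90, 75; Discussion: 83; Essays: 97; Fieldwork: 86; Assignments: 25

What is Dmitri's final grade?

Weekly reports: drop 58 → average of remaining 8 = 650/8 = 81.25
Fieldwork score 86 ≥ 40: minimum met.
Weighted total:
  Problem sets 87 × 0.08 = 6.96
  Quizzes 87 × 0.06 = 5.22
  Weekly reports 81.25 × 0.3 = 24.375
  Discussion 83 × 0.25 = 20.75
  Essays 97 × 0.08 = 7.76
  Fieldwork 86 × 0.05 = 4.3
  Assignments 25 × 0.18 = 4.5
Sum = 73.865
73.865 is ≥ 72 and < 82 → C

C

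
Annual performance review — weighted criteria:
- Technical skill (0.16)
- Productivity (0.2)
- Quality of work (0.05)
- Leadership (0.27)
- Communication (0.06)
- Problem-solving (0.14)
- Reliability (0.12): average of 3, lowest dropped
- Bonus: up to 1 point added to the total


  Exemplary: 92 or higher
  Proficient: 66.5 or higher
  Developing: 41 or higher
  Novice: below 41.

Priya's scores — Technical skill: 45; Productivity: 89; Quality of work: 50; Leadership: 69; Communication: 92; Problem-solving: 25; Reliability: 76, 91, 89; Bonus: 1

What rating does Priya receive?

Proficient

Reliability: drop 76 → average of remaining 2 = 180/2 = 90
Weighted total:
  Technical skill 45 × 0.16 = 7.2
  Productivity 89 × 0.2 = 17.8
  Quality of work 50 × 0.05 = 2.5
  Leadership 69 × 0.27 = 18.63
  Communication 92 × 0.06 = 5.52
  Problem-solving 25 × 0.14 = 3.5
  Reliability 90 × 0.12 = 10.8
Sum = 65.95
Bonus: 65.95 + 1 = 66.95
66.95 is ≥ 66.5 and < 92 → Proficient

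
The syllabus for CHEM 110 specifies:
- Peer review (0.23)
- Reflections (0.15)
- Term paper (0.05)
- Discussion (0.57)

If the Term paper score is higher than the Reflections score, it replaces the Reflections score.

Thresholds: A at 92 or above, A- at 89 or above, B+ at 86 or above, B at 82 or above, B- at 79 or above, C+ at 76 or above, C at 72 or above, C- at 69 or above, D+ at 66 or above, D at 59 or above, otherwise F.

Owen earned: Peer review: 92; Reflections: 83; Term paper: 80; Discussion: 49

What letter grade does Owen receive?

Term paper (80) ≤ Reflections (83), so Reflections stays at 83.
Weighted total:
  Peer review 92 × 0.23 = 21.16
  Reflections 83 × 0.15 = 12.45
  Term paper 80 × 0.05 = 4
  Discussion 49 × 0.57 = 27.93
Sum = 65.54
65.54 is ≥ 59 and < 66 → D

D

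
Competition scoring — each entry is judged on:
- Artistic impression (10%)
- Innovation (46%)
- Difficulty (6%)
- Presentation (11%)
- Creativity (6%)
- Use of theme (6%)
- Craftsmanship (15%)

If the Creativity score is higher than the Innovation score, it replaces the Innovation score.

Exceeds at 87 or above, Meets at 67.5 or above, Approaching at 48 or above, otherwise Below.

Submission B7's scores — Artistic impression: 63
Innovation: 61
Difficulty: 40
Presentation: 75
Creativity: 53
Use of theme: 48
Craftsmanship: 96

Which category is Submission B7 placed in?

Creativity (53) ≤ Innovation (61), so Innovation stays at 61.
Weighted total:
  Artistic impression 63 × 0.1 = 6.3
  Innovation 61 × 0.46 = 28.06
  Difficulty 40 × 0.06 = 2.4
  Presentation 75 × 0.11 = 8.25
  Creativity 53 × 0.06 = 3.18
  Use of theme 48 × 0.06 = 2.88
  Craftsmanship 96 × 0.15 = 14.4
Sum = 65.47
65.47 is ≥ 48 and < 67.5 → Approaching

Approaching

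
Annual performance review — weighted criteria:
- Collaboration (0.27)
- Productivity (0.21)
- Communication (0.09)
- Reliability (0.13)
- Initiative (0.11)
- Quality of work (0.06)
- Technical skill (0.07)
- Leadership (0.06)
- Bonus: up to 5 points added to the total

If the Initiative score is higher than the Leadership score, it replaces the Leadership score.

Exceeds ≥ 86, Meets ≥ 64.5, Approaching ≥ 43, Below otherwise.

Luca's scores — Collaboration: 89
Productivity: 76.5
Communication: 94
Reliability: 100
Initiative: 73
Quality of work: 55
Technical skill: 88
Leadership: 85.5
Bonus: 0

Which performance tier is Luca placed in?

Initiative (73) ≤ Leadership (85.5), so Leadership stays at 85.5.
Weighted total:
  Collaboration 89 × 0.27 = 24.03
  Productivity 76.5 × 0.21 = 16.065
  Communication 94 × 0.09 = 8.46
  Reliability 100 × 0.13 = 13
  Initiative 73 × 0.11 = 8.03
  Quality of work 55 × 0.06 = 3.3
  Technical skill 88 × 0.07 = 6.16
  Leadership 85.5 × 0.06 = 5.13
Sum = 84.175
Bonus: 84.175 + 0 = 84.175
84.175 is ≥ 64.5 and < 86 → Meets

Meets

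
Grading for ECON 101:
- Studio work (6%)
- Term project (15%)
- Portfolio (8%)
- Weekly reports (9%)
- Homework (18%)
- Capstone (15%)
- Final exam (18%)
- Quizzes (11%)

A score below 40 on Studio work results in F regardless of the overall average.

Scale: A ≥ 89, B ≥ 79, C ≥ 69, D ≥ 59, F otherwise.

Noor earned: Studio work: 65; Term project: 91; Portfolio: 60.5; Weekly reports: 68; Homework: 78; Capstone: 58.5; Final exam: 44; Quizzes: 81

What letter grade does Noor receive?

D

Studio work score 65 ≥ 40: minimum met.
Weighted total:
  Studio work 65 × 0.06 = 3.9
  Term project 91 × 0.15 = 13.65
  Portfolio 60.5 × 0.08 = 4.84
  Weekly reports 68 × 0.09 = 6.12
  Homework 78 × 0.18 = 14.04
  Capstone 58.5 × 0.15 = 8.775
  Final exam 44 × 0.18 = 7.92
  Quizzes 81 × 0.11 = 8.91
Sum = 68.155
68.155 is ≥ 59 and < 69 → D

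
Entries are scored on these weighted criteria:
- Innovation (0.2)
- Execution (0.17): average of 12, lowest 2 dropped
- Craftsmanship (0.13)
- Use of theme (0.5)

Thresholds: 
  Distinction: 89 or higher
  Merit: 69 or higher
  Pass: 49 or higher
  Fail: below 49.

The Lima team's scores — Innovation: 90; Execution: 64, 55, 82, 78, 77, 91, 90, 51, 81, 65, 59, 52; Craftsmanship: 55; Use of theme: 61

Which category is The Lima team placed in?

Pass

Execution: drop 51, 52 → average of remaining 10 = 742/10 = 74.2
Weighted total:
  Innovation 90 × 0.2 = 18
  Execution 74.2 × 0.17 = 12.614
  Craftsmanship 55 × 0.13 = 7.15
  Use of theme 61 × 0.5 = 30.5
Sum = 68.264
68.264 is ≥ 49 and < 69 → Pass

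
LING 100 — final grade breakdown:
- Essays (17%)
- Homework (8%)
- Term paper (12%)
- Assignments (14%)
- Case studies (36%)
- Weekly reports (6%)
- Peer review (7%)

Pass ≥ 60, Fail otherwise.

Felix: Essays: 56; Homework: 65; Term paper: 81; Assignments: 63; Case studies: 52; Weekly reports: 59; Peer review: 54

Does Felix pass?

Weighted total:
  Essays 56 × 0.17 = 9.52
  Homework 65 × 0.08 = 5.2
  Term paper 81 × 0.12 = 9.72
  Assignments 63 × 0.14 = 8.82
  Case studies 52 × 0.36 = 18.72
  Weekly reports 59 × 0.06 = 3.54
  Peer review 54 × 0.07 = 3.78
Sum = 59.3
59.3 < 60 → Fail

Fail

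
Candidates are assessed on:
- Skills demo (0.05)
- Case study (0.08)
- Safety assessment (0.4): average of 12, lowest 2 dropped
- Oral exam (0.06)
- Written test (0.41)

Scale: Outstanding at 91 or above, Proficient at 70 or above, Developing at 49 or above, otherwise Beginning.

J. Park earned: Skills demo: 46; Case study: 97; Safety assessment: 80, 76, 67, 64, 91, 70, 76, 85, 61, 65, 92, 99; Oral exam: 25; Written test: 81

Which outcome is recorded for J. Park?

Safety assessment: drop 61, 64 → average of remaining 10 = 801/10 = 80.1
Weighted total:
  Skills demo 46 × 0.05 = 2.3
  Case study 97 × 0.08 = 7.76
  Safety assessment 80.1 × 0.4 = 32.04
  Oral exam 25 × 0.06 = 1.5
  Written test 81 × 0.41 = 33.21
Sum = 76.81
76.81 is ≥ 70 and < 91 → Proficient

Proficient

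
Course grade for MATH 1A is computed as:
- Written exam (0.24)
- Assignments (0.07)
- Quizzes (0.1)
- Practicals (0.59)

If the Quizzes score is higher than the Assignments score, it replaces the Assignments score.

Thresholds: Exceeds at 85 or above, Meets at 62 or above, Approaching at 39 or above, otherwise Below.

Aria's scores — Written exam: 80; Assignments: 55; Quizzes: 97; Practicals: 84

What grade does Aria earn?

Exceeds

Quizzes (97) > Assignments (55), so Assignments counts as 97.
Weighted total:
  Written exam 80 × 0.24 = 19.2
  Assignments 97 × 0.07 = 6.79
  Quizzes 97 × 0.1 = 9.7
  Practicals 84 × 0.59 = 49.56
Sum = 85.25
85.25 ≥ 85 → Exceeds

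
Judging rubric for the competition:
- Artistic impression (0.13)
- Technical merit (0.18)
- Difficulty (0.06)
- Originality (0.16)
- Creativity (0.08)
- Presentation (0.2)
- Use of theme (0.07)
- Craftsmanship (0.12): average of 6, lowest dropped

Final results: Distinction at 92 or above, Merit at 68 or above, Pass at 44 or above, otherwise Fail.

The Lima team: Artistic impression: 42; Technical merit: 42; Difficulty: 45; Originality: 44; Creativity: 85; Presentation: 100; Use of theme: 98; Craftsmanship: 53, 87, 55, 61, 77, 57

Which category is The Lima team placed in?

Craftsmanship: drop 53 → average of remaining 5 = 337/5 = 67.4
Weighted total:
  Artistic impression 42 × 0.13 = 5.46
  Technical merit 42 × 0.18 = 7.56
  Difficulty 45 × 0.06 = 2.7
  Originality 44 × 0.16 = 7.04
  Creativity 85 × 0.08 = 6.8
  Presentation 100 × 0.2 = 20
  Use of theme 98 × 0.07 = 6.86
  Craftsmanship 67.4 × 0.12 = 8.088
Sum = 64.508
64.508 is ≥ 44 and < 68 → Pass

Pass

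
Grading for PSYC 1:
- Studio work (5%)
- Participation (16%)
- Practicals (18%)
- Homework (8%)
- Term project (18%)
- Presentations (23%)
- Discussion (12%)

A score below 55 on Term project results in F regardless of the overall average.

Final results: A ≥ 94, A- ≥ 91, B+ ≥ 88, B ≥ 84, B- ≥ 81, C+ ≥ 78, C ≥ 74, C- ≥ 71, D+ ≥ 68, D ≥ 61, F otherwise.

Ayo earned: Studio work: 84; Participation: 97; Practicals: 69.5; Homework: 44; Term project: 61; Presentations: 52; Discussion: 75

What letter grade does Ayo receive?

Term project score 61 ≥ 55: minimum met.
Weighted total:
  Studio work 84 × 0.05 = 4.2
  Participation 97 × 0.16 = 15.52
  Practicals 69.5 × 0.18 = 12.51
  Homework 44 × 0.08 = 3.52
  Term project 61 × 0.18 = 10.98
  Presentations 52 × 0.23 = 11.96
  Discussion 75 × 0.12 = 9
Sum = 67.69
67.69 is ≥ 61 and < 68 → D

D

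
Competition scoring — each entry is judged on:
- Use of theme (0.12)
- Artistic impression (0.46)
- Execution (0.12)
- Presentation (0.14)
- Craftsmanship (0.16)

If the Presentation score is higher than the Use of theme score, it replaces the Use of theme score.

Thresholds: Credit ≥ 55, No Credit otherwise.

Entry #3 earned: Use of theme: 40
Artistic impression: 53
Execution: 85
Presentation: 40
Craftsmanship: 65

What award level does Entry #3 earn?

Credit

Presentation (40) ≤ Use of theme (40), so Use of theme stays at 40.
Weighted total:
  Use of theme 40 × 0.12 = 4.8
  Artistic impression 53 × 0.46 = 24.38
  Execution 85 × 0.12 = 10.2
  Presentation 40 × 0.14 = 5.6
  Craftsmanship 65 × 0.16 = 10.4
Sum = 55.38
55.38 ≥ 55 → Credit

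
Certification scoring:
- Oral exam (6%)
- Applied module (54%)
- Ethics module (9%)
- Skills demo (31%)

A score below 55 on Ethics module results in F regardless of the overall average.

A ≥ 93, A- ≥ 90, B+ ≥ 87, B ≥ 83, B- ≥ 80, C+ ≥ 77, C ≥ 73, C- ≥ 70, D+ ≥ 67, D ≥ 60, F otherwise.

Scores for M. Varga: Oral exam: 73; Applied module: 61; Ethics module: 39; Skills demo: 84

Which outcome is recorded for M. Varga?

Ethics module score 39 < 55: minimum not met.
Weighted total:
  Oral exam 73 × 0.06 = 4.38
  Applied module 61 × 0.54 = 32.94
  Ethics module 39 × 0.09 = 3.51
  Skills demo 84 × 0.31 = 26.04
Sum = 66.87
Because the Ethics module minimum was not met, the result is F.

F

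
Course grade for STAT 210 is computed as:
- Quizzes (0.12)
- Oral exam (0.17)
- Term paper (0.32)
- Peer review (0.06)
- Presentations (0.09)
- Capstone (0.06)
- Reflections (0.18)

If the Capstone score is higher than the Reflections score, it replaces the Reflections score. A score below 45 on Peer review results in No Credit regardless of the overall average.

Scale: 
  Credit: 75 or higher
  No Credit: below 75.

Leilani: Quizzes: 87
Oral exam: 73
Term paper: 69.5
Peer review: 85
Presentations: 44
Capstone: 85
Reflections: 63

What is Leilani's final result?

No Credit

Capstone (85) > Reflections (63), so Reflections counts as 85.
Peer review score 85 ≥ 45: minimum met.
Weighted total:
  Quizzes 87 × 0.12 = 10.44
  Oral exam 73 × 0.17 = 12.41
  Term paper 69.5 × 0.32 = 22.24
  Peer review 85 × 0.06 = 5.1
  Presentations 44 × 0.09 = 3.96
  Capstone 85 × 0.06 = 5.1
  Reflections 85 × 0.18 = 15.3
Sum = 74.55
74.55 < 75 → No Credit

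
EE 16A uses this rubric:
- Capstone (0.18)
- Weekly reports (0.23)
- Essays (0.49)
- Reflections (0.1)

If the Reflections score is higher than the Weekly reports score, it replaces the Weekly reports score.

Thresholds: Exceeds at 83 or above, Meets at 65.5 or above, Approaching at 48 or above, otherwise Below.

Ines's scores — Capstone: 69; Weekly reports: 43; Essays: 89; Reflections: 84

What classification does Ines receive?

Reflections (84) > Weekly reports (43), so Weekly reports counts as 84.
Weighted total:
  Capstone 69 × 0.18 = 12.42
  Weekly reports 84 × 0.23 = 19.32
  Essays 89 × 0.49 = 43.61
  Reflections 84 × 0.1 = 8.4
Sum = 83.75
83.75 ≥ 83 → Exceeds

Exceeds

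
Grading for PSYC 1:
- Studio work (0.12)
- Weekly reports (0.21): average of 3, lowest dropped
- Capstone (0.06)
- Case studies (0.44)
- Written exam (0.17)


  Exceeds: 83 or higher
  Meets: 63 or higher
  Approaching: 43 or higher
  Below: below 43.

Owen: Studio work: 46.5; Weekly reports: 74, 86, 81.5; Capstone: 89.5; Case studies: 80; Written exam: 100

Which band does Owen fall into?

Meets

Weekly reports: drop 74 → average of remaining 2 = 167.5/2 = 83.75
Weighted total:
  Studio work 46.5 × 0.12 = 5.58
  Weekly reports 83.75 × 0.21 = 17.5875
  Capstone 89.5 × 0.06 = 5.37
  Case studies 80 × 0.44 = 35.2
  Written exam 100 × 0.17 = 17
Sum = 80.7375
80.7375 is ≥ 63 and < 83 → Meets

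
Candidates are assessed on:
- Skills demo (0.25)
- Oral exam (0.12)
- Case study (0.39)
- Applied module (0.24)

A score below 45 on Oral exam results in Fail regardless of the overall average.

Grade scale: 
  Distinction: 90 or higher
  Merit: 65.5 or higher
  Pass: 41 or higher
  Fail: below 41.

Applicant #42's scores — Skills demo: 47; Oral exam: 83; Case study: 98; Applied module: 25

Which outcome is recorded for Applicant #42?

Merit

Oral exam score 83 ≥ 45: minimum met.
Weighted total:
  Skills demo 47 × 0.25 = 11.75
  Oral exam 83 × 0.12 = 9.96
  Case study 98 × 0.39 = 38.22
  Applied module 25 × 0.24 = 6
Sum = 65.93
65.93 is ≥ 65.5 and < 90 → Merit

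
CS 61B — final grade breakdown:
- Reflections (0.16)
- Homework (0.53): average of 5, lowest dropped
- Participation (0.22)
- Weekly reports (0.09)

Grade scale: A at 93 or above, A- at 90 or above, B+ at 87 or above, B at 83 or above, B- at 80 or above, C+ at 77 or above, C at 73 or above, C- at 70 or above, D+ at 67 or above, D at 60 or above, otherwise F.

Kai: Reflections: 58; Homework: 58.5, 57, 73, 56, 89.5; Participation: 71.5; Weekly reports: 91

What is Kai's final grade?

C-

Homework: drop 56 → average of remaining 4 = 278/4 = 69.5
Weighted total:
  Reflections 58 × 0.16 = 9.28
  Homework 69.5 × 0.53 = 36.835
  Participation 71.5 × 0.22 = 15.73
  Weekly reports 91 × 0.09 = 8.19
Sum = 70.035
70.035 is ≥ 70 and < 73 → C-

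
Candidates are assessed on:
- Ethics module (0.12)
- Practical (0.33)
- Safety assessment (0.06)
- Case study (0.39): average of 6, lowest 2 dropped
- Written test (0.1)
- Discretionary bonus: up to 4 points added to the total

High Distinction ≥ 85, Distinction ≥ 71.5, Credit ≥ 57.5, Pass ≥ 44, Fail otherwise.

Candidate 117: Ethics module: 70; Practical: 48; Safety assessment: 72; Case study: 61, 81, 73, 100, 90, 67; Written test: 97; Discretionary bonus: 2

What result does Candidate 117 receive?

Case study: drop 61, 67 → average of remaining 4 = 344/4 = 86
Weighted total:
  Ethics module 70 × 0.12 = 8.4
  Practical 48 × 0.33 = 15.84
  Safety assessment 72 × 0.06 = 4.32
  Case study 86 × 0.39 = 33.54
  Written test 97 × 0.1 = 9.7
Sum = 71.8
Discretionary bonus: 71.8 + 2 = 73.8
73.8 is ≥ 71.5 and < 85 → Distinction

Distinction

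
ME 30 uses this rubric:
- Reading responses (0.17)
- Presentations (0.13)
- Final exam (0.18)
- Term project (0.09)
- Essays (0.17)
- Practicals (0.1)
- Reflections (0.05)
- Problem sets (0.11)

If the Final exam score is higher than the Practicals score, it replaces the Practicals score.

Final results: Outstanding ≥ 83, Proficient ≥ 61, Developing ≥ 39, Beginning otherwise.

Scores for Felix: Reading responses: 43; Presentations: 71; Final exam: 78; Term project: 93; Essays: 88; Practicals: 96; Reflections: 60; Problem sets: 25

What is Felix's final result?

Proficient

Final exam (78) ≤ Practicals (96), so Practicals stays at 96.
Weighted total:
  Reading responses 43 × 0.17 = 7.31
  Presentations 71 × 0.13 = 9.23
  Final exam 78 × 0.18 = 14.04
  Term project 93 × 0.09 = 8.37
  Essays 88 × 0.17 = 14.96
  Practicals 96 × 0.1 = 9.6
  Reflections 60 × 0.05 = 3
  Problem sets 25 × 0.11 = 2.75
Sum = 69.26
69.26 is ≥ 61 and < 83 → Proficient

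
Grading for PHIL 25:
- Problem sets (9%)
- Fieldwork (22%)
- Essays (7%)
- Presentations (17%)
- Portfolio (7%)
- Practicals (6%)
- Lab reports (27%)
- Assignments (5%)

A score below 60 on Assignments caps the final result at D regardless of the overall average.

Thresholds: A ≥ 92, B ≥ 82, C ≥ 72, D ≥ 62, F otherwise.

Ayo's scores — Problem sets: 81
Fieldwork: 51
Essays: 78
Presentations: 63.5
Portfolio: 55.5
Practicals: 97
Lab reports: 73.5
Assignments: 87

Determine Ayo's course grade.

D

Assignments score 87 ≥ 60: minimum met.
Weighted total:
  Problem sets 81 × 0.09 = 7.29
  Fieldwork 51 × 0.22 = 11.22
  Essays 78 × 0.07 = 5.46
  Presentations 63.5 × 0.17 = 10.795
  Portfolio 55.5 × 0.07 = 3.885
  Practicals 97 × 0.06 = 5.82
  Lab reports 73.5 × 0.27 = 19.845
  Assignments 87 × 0.05 = 4.35
Sum = 68.665
68.665 is ≥ 62 and < 72 → D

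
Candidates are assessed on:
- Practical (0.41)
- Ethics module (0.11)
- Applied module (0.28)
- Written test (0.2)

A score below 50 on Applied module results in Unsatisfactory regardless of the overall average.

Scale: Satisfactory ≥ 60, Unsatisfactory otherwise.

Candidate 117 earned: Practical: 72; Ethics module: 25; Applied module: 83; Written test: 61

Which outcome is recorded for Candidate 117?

Satisfactory

Applied module score 83 ≥ 50: minimum met.
Weighted total:
  Practical 72 × 0.41 = 29.52
  Ethics module 25 × 0.11 = 2.75
  Applied module 83 × 0.28 = 23.24
  Written test 61 × 0.2 = 12.2
Sum = 67.71
67.71 ≥ 60 → Satisfactory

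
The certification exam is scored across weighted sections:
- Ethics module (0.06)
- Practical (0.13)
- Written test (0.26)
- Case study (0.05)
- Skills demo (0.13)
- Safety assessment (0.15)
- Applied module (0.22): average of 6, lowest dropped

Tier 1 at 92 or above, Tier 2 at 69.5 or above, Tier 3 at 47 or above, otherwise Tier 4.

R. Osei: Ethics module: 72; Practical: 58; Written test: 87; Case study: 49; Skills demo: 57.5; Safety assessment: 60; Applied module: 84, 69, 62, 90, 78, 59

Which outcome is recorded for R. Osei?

Applied module: drop 59 → average of remaining 5 = 383/5 = 76.6
Weighted total:
  Ethics module 72 × 0.06 = 4.32
  Practical 58 × 0.13 = 7.54
  Written test 87 × 0.26 = 22.62
  Case study 49 × 0.05 = 2.45
  Skills demo 57.5 × 0.13 = 7.475
  Safety assessment 60 × 0.15 = 9
  Applied module 76.6 × 0.22 = 16.852
Sum = 70.257
70.257 is ≥ 69.5 and < 92 → Tier 2

Tier 2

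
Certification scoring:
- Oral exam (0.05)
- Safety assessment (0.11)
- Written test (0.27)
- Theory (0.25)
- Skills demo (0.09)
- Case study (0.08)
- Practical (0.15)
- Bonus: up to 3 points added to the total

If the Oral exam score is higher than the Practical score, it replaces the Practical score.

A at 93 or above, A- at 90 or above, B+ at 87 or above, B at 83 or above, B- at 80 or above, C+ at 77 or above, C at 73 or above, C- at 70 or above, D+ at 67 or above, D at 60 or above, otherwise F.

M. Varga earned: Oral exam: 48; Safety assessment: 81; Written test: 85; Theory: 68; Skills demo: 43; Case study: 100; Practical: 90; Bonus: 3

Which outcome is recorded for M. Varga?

Oral exam (48) ≤ Practical (90), so Practical stays at 90.
Weighted total:
  Oral exam 48 × 0.05 = 2.4
  Safety assessment 81 × 0.11 = 8.91
  Written test 85 × 0.27 = 22.95
  Theory 68 × 0.25 = 17
  Skills demo 43 × 0.09 = 3.87
  Case study 100 × 0.08 = 8
  Practical 90 × 0.15 = 13.5
Sum = 76.63
Bonus: 76.63 + 3 = 79.63
79.63 is ≥ 77 and < 80 → C+

C+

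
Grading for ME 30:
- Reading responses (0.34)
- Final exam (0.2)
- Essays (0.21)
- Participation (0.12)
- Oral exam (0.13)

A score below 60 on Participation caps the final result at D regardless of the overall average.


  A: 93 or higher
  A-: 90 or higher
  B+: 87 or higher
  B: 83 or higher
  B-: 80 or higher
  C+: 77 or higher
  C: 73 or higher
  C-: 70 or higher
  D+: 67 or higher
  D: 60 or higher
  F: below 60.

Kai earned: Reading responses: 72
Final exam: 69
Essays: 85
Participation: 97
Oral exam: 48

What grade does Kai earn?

C

Participation score 97 ≥ 60: minimum met.
Weighted total:
  Reading responses 72 × 0.34 = 24.48
  Final exam 69 × 0.2 = 13.8
  Essays 85 × 0.21 = 17.85
  Participation 97 × 0.12 = 11.64
  Oral exam 48 × 0.13 = 6.24
Sum = 74.01
74.01 is ≥ 73 and < 77 → C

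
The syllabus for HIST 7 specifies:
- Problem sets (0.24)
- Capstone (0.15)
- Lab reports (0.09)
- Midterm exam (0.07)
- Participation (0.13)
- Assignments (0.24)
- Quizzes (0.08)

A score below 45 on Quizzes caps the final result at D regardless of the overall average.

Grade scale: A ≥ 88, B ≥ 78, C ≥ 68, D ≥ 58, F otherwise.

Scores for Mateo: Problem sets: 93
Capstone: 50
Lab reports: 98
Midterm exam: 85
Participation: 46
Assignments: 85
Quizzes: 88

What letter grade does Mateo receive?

B

Quizzes score 88 ≥ 45: minimum met.
Weighted total:
  Problem sets 93 × 0.24 = 22.32
  Capstone 50 × 0.15 = 7.5
  Lab reports 98 × 0.09 = 8.82
  Midterm exam 85 × 0.07 = 5.95
  Participation 46 × 0.13 = 5.98
  Assignments 85 × 0.24 = 20.4
  Quizzes 88 × 0.08 = 7.04
Sum = 78.01
78.01 is ≥ 78 and < 88 → B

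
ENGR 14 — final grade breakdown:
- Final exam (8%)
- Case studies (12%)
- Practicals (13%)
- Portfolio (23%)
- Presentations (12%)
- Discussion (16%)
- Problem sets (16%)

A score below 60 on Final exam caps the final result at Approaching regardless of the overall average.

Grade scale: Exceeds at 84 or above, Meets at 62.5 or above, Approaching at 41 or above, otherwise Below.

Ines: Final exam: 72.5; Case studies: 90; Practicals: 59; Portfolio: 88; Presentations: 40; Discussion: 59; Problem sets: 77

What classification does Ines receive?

Meets

Final exam score 72.5 ≥ 60: minimum met.
Weighted total:
  Final exam 72.5 × 0.08 = 5.8
  Case studies 90 × 0.12 = 10.8
  Practicals 59 × 0.13 = 7.67
  Portfolio 88 × 0.23 = 20.24
  Presentations 40 × 0.12 = 4.8
  Discussion 59 × 0.16 = 9.44
  Problem sets 77 × 0.16 = 12.32
Sum = 71.07
71.07 is ≥ 62.5 and < 84 → Meets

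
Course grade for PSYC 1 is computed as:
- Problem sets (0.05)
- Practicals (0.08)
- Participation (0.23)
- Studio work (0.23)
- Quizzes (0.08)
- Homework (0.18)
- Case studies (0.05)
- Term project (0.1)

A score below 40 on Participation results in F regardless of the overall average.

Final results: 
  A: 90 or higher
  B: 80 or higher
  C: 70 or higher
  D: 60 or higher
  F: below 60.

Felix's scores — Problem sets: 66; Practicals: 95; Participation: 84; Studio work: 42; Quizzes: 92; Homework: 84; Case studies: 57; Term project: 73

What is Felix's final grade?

Participation score 84 ≥ 40: minimum met.
Weighted total:
  Problem sets 66 × 0.05 = 3.3
  Practicals 95 × 0.08 = 7.6
  Participation 84 × 0.23 = 19.32
  Studio work 42 × 0.23 = 9.66
  Quizzes 92 × 0.08 = 7.36
  Homework 84 × 0.18 = 15.12
  Case studies 57 × 0.05 = 2.85
  Term project 73 × 0.1 = 7.3
Sum = 72.51
72.51 is ≥ 70 and < 80 → C

C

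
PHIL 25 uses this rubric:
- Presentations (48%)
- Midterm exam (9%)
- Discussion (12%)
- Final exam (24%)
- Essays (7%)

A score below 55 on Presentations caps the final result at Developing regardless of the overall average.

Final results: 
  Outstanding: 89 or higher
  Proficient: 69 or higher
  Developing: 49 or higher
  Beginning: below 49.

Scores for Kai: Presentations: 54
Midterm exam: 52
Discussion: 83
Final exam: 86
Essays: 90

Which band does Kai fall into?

Developing

Presentations score 54 < 55: minimum not met.
Weighted total:
  Presentations 54 × 0.48 = 25.92
  Midterm exam 52 × 0.09 = 4.68
  Discussion 83 × 0.12 = 9.96
  Final exam 86 × 0.24 = 20.64
  Essays 90 × 0.07 = 6.3
Sum = 67.5
67.5 would be Developing; cap at Developing applies → Developing.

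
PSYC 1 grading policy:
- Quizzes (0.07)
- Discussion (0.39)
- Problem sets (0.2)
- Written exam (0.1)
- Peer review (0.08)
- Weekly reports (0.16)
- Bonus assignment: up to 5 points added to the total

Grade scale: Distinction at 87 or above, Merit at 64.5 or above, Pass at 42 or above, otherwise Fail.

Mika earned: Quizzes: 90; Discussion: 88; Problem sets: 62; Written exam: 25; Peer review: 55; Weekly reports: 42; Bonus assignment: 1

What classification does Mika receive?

Merit

Weighted total:
  Quizzes 90 × 0.07 = 6.3
  Discussion 88 × 0.39 = 34.32
  Problem sets 62 × 0.2 = 12.4
  Written exam 25 × 0.1 = 2.5
  Peer review 55 × 0.08 = 4.4
  Weekly reports 42 × 0.16 = 6.72
Sum = 66.64
Bonus assignment: 66.64 + 1 = 67.64
67.64 is ≥ 64.5 and < 87 → Merit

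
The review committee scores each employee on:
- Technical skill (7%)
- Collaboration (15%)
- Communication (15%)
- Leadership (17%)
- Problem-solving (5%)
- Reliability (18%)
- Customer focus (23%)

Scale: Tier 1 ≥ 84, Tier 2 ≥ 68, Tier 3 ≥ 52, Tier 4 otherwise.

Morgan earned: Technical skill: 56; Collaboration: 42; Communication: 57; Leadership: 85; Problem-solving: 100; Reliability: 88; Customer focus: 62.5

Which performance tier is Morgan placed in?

Weighted total:
  Technical skill 56 × 0.07 = 3.92
  Collaboration 42 × 0.15 = 6.3
  Communication 57 × 0.15 = 8.55
  Leadership 85 × 0.17 = 14.45
  Problem-solving 100 × 0.05 = 5
  Reliability 88 × 0.18 = 15.84
  Customer focus 62.5 × 0.23 = 14.375
Sum = 68.435
68.435 is ≥ 68 and < 84 → Tier 2

Tier 2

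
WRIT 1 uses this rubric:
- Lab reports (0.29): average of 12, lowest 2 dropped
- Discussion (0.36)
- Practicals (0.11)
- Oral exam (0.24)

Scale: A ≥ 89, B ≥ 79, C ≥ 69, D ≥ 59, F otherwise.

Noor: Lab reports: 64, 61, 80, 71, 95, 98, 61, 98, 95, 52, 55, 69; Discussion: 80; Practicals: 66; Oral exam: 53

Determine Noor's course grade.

Lab reports: drop 52, 55 → average of remaining 10 = 792/10 = 79.2
Weighted total:
  Lab reports 79.2 × 0.29 = 22.968
  Discussion 80 × 0.36 = 28.8
  Practicals 66 × 0.11 = 7.26
  Oral exam 53 × 0.24 = 12.72
Sum = 71.748
71.748 is ≥ 69 and < 79 → C

C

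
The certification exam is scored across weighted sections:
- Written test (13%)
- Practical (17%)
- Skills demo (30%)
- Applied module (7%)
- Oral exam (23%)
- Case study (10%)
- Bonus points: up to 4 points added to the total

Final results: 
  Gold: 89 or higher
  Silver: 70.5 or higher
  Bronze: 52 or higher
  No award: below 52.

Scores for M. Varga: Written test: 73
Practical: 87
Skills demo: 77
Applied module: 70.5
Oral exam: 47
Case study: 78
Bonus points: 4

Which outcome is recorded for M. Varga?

Silver

Weighted total:
  Written test 73 × 0.13 = 9.49
  Practical 87 × 0.17 = 14.79
  Skills demo 77 × 0.3 = 23.1
  Applied module 70.5 × 0.07 = 4.935
  Oral exam 47 × 0.23 = 10.81
  Case study 78 × 0.1 = 7.8
Sum = 70.925
Bonus points: 70.925 + 4 = 74.925
74.925 is ≥ 70.5 and < 89 → Silver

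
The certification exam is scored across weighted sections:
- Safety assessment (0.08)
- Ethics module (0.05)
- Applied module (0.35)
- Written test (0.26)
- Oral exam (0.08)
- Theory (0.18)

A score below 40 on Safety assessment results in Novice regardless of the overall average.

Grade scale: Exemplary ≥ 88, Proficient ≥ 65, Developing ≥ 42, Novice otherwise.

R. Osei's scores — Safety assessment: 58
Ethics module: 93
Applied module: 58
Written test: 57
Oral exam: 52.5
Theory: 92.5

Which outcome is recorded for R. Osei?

Proficient

Safety assessment score 58 ≥ 40: minimum met.
Weighted total:
  Safety assessment 58 × 0.08 = 4.64
  Ethics module 93 × 0.05 = 4.65
  Applied module 58 × 0.35 = 20.3
  Written test 57 × 0.26 = 14.82
  Oral exam 52.5 × 0.08 = 4.2
  Theory 92.5 × 0.18 = 16.65
Sum = 65.26
65.26 is ≥ 65 and < 88 → Proficient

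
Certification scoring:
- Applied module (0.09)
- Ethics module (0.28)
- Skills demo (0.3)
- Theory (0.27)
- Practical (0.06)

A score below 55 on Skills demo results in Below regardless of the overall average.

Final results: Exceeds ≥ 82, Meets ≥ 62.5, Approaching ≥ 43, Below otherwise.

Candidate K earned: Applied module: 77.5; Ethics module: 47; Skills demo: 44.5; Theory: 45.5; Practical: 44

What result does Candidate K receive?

Skills demo score 44.5 < 55: minimum not met.
Weighted total:
  Applied module 77.5 × 0.09 = 6.975
  Ethics module 47 × 0.28 = 13.16
  Skills demo 44.5 × 0.3 = 13.35
  Theory 45.5 × 0.27 = 12.285
  Practical 44 × 0.06 = 2.64
Sum = 48.41
Because the Skills demo minimum was not met, the result is Below.

Below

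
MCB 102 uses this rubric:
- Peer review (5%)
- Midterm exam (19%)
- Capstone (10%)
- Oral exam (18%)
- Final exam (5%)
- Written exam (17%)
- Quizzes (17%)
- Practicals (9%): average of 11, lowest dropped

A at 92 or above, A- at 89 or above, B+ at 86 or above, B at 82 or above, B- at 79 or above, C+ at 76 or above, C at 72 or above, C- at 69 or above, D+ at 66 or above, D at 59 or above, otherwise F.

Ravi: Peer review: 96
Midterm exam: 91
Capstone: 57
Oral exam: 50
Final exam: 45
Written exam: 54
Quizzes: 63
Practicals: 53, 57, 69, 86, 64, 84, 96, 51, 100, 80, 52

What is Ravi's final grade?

D

Practicals: drop 51 → average of remaining 10 = 741/10 = 74.1
Weighted total:
  Peer review 96 × 0.05 = 4.8
  Midterm exam 91 × 0.19 = 17.29
  Capstone 57 × 0.1 = 5.7
  Oral exam 50 × 0.18 = 9
  Final exam 45 × 0.05 = 2.25
  Written exam 54 × 0.17 = 9.18
  Quizzes 63 × 0.17 = 10.71
  Practicals 74.1 × 0.09 = 6.669
Sum = 65.599
65.599 is ≥ 59 and < 66 → D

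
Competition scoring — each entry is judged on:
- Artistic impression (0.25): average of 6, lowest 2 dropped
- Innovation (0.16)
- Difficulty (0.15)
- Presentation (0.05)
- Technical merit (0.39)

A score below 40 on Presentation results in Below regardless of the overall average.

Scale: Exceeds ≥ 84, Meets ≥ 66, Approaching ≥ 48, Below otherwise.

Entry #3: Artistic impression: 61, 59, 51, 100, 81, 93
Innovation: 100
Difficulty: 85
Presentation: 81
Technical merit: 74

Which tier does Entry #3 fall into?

Meets

Artistic impression: drop 51, 59 → average of remaining 4 = 335/4 = 83.75
Presentation score 81 ≥ 40: minimum met.
Weighted total:
  Artistic impression 83.75 × 0.25 = 20.9375
  Innovation 100 × 0.16 = 16
  Difficulty 85 × 0.15 = 12.75
  Presentation 81 × 0.05 = 4.05
  Technical merit 74 × 0.39 = 28.86
Sum = 82.5975
82.5975 is ≥ 66 and < 84 → Meets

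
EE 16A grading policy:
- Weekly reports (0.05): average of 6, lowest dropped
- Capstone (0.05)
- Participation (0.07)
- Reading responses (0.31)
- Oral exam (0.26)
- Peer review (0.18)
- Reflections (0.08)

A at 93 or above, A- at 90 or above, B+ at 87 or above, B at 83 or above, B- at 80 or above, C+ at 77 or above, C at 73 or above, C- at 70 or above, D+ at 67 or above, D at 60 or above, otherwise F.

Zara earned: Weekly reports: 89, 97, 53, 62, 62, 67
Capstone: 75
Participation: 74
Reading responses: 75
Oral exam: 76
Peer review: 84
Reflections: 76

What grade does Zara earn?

C

Weekly reports: drop 53 → average of remaining 5 = 377/5 = 75.4
Weighted total:
  Weekly reports 75.4 × 0.05 = 3.77
  Capstone 75 × 0.05 = 3.75
  Participation 74 × 0.07 = 5.18
  Reading responses 75 × 0.31 = 23.25
  Oral exam 76 × 0.26 = 19.76
  Peer review 84 × 0.18 = 15.12
  Reflections 76 × 0.08 = 6.08
Sum = 76.91
76.91 is ≥ 73 and < 77 → C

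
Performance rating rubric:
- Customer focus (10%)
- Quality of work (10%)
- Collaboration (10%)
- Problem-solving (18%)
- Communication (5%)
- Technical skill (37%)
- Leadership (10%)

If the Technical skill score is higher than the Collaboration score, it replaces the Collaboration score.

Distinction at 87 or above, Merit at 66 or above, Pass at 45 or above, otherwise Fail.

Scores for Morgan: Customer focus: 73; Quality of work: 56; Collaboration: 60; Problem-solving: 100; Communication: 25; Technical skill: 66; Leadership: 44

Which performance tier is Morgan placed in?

Merit

Technical skill (66) > Collaboration (60), so Collaboration counts as 66.
Weighted total:
  Customer focus 73 × 0.1 = 7.3
  Quality of work 56 × 0.1 = 5.6
  Collaboration 66 × 0.1 = 6.6
  Problem-solving 100 × 0.18 = 18
  Communication 25 × 0.05 = 1.25
  Technical skill 66 × 0.37 = 24.42
  Leadership 44 × 0.1 = 4.4
Sum = 67.57
67.57 is ≥ 66 and < 87 → Merit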